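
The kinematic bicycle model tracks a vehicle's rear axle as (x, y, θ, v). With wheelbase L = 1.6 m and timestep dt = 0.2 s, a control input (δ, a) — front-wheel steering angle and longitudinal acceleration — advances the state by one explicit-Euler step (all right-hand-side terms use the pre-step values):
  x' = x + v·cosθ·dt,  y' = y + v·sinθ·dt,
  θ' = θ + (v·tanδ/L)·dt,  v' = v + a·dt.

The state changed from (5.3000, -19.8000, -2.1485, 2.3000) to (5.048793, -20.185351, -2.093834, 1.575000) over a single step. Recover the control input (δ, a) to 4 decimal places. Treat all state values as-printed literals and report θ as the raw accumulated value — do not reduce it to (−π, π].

a = (v'−v)/dt = (-0.725000)/0.2 = -3.6250
Δθ = θ'−θ = 0.054666;  (v·dt/L) = 2.3000·0.2/1.6 = 0.287500
tan δ = Δθ·L/(v·dt) = 0.190143  →  δ = 0.1879

δ = 0.1879, a = -3.6250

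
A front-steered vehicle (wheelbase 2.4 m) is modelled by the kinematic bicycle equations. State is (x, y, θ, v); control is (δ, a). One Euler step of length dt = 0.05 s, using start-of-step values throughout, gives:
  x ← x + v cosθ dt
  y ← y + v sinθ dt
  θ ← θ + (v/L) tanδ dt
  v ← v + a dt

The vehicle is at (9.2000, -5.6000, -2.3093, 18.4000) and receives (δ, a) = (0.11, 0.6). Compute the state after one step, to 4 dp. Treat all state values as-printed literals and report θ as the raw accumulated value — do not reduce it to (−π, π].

(8.5807, -6.2803, -2.2670, 18.4300)

x' = 9.2000 + 18.4000·cos(-2.3093)·0.05 = 8.5807
y' = -5.6000 + 18.4000·sin(-2.3093)·0.05 = -6.2803
θ' = -2.3093 + (18.4000/2.4)·tan(0.11)·0.05 = -2.2670
v' = 18.4000 + 0.6000·0.05 = 18.4300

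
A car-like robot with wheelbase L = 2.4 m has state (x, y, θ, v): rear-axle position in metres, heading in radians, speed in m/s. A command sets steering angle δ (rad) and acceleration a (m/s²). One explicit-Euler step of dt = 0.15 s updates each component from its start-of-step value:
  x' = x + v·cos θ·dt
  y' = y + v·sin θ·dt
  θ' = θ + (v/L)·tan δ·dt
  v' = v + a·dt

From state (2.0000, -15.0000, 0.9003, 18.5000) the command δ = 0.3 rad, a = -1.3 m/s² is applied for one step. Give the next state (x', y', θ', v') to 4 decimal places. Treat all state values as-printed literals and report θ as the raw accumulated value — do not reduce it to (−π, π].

x' = 2.0000 + 18.5000·cos(0.9003)·0.15 = 3.7243
y' = -15.0000 + 18.5000·sin(0.9003)·0.15 = -12.8258
θ' = 0.9003 + (18.5000/2.4)·tan(0.3)·0.15 = 1.2580
v' = 18.5000 − 1.3000·0.15 = 18.3050

(3.7243, -12.8258, 1.2580, 18.3050)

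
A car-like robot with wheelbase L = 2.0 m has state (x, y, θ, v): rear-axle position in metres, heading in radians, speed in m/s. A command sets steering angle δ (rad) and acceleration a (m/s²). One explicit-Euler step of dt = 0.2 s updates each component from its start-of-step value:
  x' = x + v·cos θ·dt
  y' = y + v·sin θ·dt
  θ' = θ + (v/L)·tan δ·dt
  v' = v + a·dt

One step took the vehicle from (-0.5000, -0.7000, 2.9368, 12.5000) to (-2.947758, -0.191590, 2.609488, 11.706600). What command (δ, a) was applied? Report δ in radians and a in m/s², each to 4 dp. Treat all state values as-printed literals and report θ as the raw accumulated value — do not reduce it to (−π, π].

δ = -0.2561, a = -3.9670

a = (v'−v)/dt = (-0.793400)/0.2 = -3.9670
Δθ = θ'−θ = -0.327312;  (v·dt/L) = 12.5000·0.2/2.0 = 1.250000
tan δ = Δθ·L/(v·dt) = -0.261850  →  δ = -0.2561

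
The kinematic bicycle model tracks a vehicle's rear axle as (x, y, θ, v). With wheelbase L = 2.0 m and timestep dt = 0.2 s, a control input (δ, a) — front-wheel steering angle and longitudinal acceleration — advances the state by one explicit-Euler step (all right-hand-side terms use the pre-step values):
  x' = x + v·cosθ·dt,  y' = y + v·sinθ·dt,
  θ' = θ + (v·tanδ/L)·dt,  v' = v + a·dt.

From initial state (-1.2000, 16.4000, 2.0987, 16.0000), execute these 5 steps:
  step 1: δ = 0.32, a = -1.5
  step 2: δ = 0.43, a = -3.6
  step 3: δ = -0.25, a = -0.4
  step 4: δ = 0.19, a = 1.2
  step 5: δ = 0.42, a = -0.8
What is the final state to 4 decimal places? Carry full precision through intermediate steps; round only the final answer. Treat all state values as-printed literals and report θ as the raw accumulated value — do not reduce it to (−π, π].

after step 1 (δ=0.32, a=-1.5): (-2.811915, 19.164368, 2.628923, 15.700000)
after step 2 (δ=0.43, a=-3.6): (-5.548231, 20.704555, 3.348958, 14.980000)
after step 3 (δ=-0.25, a=-0.4): (-8.480047, 20.087731, 2.966456, 14.900000)
after step 4 (δ=0.19, a=1.2): (-11.414461, 20.606975, 3.253012, 15.140000)
after step 5 (δ=0.42, a=-0.8): (-14.423685, 20.270293, 3.929123, 14.980000)

(-14.4237, 20.2703, 3.9291, 14.9800)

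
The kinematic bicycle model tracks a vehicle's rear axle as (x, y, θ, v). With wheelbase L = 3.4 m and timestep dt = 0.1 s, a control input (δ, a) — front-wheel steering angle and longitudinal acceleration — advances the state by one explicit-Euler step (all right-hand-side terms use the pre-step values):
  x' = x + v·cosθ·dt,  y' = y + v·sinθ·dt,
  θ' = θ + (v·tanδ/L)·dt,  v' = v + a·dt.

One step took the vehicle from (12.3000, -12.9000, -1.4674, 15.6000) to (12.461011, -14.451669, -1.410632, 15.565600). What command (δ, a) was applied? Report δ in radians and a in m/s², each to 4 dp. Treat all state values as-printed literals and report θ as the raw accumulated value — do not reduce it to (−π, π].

δ = 0.1231, a = -0.3440

a = (v'−v)/dt = (-0.034400)/0.1 = -0.3440
Δθ = θ'−θ = 0.056768;  (v·dt/L) = 15.6000·0.1/3.4 = 0.458824
tan δ = Δθ·L/(v·dt) = 0.123725  →  δ = 0.1231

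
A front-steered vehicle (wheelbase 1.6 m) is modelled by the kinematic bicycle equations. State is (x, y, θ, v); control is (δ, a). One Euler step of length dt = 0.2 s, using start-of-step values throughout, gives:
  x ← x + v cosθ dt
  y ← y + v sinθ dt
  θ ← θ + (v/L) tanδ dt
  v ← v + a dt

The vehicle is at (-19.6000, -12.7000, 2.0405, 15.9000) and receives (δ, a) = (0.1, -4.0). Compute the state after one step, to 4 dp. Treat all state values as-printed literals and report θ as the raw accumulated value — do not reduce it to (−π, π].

(-21.0393, -9.8644, 2.2399, 15.1000)

x' = -19.6000 + 15.9000·cos(2.0405)·0.2 = -21.0393
y' = -12.7000 + 15.9000·sin(2.0405)·0.2 = -9.8644
θ' = 2.0405 + (15.9000/1.6)·tan(0.1)·0.2 = 2.2399
v' = 15.9000 − 4.0000·0.2 = 15.1000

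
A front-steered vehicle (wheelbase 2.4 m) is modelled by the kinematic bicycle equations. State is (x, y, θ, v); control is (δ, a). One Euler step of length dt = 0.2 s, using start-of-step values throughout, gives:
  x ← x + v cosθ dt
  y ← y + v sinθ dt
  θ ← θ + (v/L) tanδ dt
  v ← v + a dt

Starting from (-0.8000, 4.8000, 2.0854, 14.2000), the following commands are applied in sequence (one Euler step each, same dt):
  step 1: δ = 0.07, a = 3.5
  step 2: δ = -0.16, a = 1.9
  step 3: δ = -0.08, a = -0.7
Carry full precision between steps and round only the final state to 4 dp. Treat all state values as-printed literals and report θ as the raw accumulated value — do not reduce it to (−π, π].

(-5.0566, 12.5539, 1.8659, 15.1400)

after step 1 (δ=0.07, a=3.5): (-2.197819, 7.272186, 2.168369, 14.900000)
after step 2 (δ=-0.16, a=1.9): (-3.874479, 9.735763, 1.967989, 15.280000)
after step 3 (δ=-0.08, a=-0.7): (-5.056636, 12.553855, 1.865905, 15.140000)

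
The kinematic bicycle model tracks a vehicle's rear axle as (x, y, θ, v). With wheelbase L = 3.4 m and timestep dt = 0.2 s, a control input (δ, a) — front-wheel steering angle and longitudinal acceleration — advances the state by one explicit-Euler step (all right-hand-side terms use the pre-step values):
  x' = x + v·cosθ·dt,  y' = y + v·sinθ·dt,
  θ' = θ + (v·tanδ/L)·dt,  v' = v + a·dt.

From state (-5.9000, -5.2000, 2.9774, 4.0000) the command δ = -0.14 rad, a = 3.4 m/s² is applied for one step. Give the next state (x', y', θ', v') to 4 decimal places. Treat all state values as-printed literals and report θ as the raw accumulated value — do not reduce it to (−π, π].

(-6.6892, -5.0692, 2.9442, 4.6800)

x' = -5.9000 + 4.0000·cos(2.9774)·0.2 = -6.6892
y' = -5.2000 + 4.0000·sin(2.9774)·0.2 = -5.0692
θ' = 2.9774 + (4.0000/3.4)·tan(-0.14)·0.2 = 2.9442
v' = 4.0000 + 3.4000·0.2 = 4.6800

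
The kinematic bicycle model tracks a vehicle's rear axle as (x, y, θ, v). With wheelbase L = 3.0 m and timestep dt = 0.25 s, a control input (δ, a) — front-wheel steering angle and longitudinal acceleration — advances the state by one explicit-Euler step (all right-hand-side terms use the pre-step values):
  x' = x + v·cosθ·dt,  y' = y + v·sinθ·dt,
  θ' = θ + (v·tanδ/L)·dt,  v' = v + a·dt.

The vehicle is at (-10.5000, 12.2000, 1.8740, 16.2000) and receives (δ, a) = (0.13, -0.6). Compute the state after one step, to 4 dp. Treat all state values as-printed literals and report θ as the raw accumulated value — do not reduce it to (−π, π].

x' = -10.5000 + 16.2000·cos(1.8740)·0.25 = -11.7092
y' = 12.2000 + 16.2000·sin(1.8740)·0.25 = 16.0653
θ' = 1.8740 + (16.2000/3.0)·tan(0.13)·0.25 = 2.0505
v' = 16.2000 − 0.6000·0.25 = 16.0500

(-11.7092, 16.0653, 2.0505, 16.0500)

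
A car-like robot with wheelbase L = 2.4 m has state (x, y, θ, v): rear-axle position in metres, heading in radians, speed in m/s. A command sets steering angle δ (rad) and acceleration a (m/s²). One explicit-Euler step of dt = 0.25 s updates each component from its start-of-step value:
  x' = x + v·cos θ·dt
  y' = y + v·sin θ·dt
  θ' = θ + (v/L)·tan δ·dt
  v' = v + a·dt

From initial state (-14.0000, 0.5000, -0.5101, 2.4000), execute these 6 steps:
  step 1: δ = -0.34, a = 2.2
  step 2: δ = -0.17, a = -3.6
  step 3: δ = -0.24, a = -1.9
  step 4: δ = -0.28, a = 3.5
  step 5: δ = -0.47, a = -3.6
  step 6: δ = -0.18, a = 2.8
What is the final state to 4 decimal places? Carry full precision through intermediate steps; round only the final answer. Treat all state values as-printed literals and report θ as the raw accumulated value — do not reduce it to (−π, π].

after step 1 (δ=-0.34, a=2.2): (-13.476383, 0.207041, -0.598534, 2.950000)
after step 2 (δ=-0.17, a=-3.6): (-12.867088, -0.208490, -0.651283, 2.050000)
after step 3 (δ=-0.24, a=-1.9): (-12.459493, -0.519171, -0.703540, 1.575000)
after step 4 (δ=-0.28, a=3.5): (-12.159236, -0.773896, -0.750717, 2.450000)
after step 5 (δ=-0.47, a=-3.6): (-11.711376, -1.191721, -0.880354, 1.550000)
after step 6 (δ=-0.18, a=2.8): (-11.464586, -1.490470, -0.909735, 2.250000)

(-11.4646, -1.4905, -0.9097, 2.2500)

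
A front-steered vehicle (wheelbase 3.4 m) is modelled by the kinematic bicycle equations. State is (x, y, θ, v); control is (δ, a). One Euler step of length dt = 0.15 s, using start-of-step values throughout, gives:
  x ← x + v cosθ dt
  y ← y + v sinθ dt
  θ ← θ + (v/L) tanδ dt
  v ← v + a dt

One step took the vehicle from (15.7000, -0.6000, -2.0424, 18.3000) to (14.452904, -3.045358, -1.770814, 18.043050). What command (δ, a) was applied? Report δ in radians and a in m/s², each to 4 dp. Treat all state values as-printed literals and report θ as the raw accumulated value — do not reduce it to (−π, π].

a = (v'−v)/dt = (-0.256950)/0.15 = -1.7130
Δθ = θ'−θ = 0.271586;  (v·dt/L) = 18.3000·0.15/3.4 = 0.807353
tan δ = Δθ·L/(v·dt) = 0.336391  →  δ = 0.3245

δ = 0.3245, a = -1.7130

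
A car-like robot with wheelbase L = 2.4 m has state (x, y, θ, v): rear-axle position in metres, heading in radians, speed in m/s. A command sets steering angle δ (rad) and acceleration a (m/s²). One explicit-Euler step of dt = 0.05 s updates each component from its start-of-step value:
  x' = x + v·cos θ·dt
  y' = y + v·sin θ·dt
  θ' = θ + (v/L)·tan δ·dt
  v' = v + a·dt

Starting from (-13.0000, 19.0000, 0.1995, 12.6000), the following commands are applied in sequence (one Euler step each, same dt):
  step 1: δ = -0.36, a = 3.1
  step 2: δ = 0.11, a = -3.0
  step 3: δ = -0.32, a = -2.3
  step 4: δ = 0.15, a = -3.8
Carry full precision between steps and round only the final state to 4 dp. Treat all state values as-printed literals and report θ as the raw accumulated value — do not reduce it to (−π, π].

after step 1 (δ=-0.36, a=3.1): (-12.382496, 19.124853, 0.100694, 12.755000)
after step 2 (δ=0.11, a=-3.0): (-11.747976, 19.188962, 0.130043, 12.605000)
after step 3 (δ=-0.32, a=-2.3): (-11.123048, 19.270691, 0.043019, 12.490000)
after step 4 (δ=0.15, a=-3.8): (-10.499125, 19.297548, 0.082345, 12.300000)

(-10.4991, 19.2975, 0.0823, 12.3000)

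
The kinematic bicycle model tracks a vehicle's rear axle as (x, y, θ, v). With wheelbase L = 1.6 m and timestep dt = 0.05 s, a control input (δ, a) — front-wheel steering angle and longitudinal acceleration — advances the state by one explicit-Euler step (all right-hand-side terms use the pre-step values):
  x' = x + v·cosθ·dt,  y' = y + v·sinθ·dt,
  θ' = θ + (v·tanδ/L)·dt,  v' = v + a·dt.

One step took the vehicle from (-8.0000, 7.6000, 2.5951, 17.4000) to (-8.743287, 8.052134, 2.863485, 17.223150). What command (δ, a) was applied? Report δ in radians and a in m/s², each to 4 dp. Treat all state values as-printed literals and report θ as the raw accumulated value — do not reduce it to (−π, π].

δ = 0.4585, a = -3.5370

a = (v'−v)/dt = (-0.176850)/0.05 = -3.5370
Δθ = θ'−θ = 0.268385;  (v·dt/L) = 17.4000·0.05/1.6 = 0.543750
tan δ = Δθ·L/(v·dt) = 0.493582  →  δ = 0.4585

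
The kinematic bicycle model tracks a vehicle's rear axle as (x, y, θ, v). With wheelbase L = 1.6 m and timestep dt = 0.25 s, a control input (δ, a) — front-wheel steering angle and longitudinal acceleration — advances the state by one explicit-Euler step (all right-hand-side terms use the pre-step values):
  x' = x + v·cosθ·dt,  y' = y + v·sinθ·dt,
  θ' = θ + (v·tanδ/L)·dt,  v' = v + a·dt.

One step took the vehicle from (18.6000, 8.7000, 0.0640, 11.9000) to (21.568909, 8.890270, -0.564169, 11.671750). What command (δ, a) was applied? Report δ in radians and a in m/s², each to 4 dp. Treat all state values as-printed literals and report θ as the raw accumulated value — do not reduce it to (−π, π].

a = (v'−v)/dt = (-0.228250)/0.25 = -0.9130
Δθ = θ'−θ = -0.628169;  (v·dt/L) = 11.9000·0.25/1.6 = 1.859375
tan δ = Δθ·L/(v·dt) = -0.337839  →  δ = -0.3258

δ = -0.3258, a = -0.9130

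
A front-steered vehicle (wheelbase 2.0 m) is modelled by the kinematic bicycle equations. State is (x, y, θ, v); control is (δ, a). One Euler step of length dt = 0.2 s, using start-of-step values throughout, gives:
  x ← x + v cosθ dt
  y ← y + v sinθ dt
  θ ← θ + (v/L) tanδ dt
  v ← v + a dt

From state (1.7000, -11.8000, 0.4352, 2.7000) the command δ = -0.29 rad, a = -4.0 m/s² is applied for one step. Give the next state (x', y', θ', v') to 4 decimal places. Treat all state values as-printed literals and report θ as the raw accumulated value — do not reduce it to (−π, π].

(2.1897, -11.5723, 0.3546, 1.9000)

x' = 1.7000 + 2.7000·cos(0.4352)·0.2 = 2.1897
y' = -11.8000 + 2.7000·sin(0.4352)·0.2 = -11.5723
θ' = 0.4352 + (2.7000/2.0)·tan(-0.29)·0.2 = 0.3546
v' = 2.7000 − 4.0000·0.2 = 1.9000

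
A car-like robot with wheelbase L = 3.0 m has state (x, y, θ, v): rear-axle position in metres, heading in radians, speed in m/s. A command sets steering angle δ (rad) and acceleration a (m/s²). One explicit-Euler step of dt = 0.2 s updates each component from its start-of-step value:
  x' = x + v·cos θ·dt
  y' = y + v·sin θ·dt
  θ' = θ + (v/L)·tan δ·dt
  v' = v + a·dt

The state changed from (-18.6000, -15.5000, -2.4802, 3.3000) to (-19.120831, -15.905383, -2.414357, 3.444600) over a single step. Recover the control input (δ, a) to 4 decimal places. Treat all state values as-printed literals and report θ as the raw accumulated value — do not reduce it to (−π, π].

a = (v'−v)/dt = (0.144600)/0.2 = 0.7230
Δθ = θ'−θ = 0.065843;  (v·dt/L) = 3.3000·0.2/3.0 = 0.220000
tan δ = Δθ·L/(v·dt) = 0.299286  →  δ = 0.2908

δ = 0.2908, a = 0.7230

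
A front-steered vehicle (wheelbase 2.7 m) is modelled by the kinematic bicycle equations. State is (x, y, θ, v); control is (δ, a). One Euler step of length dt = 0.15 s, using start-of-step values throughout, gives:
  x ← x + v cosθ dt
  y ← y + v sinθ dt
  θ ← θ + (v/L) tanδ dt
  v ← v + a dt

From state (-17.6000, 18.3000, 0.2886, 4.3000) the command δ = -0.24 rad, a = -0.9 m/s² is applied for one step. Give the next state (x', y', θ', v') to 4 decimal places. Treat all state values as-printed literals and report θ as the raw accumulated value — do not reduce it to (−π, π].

(-16.9817, 18.4836, 0.2301, 4.1650)

x' = -17.6000 + 4.3000·cos(0.2886)·0.15 = -16.9817
y' = 18.3000 + 4.3000·sin(0.2886)·0.15 = 18.4836
θ' = 0.2886 + (4.3000/2.7)·tan(-0.24)·0.15 = 0.2301
v' = 4.3000 − 0.9000·0.15 = 4.1650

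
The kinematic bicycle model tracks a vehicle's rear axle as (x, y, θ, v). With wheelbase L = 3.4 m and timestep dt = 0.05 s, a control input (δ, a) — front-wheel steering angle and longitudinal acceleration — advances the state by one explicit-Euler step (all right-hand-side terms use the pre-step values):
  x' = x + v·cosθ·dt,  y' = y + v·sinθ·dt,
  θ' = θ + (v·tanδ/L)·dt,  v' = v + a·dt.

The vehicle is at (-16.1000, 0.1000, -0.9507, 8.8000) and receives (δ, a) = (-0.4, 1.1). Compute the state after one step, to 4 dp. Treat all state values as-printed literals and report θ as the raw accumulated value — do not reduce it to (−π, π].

x' = -16.1000 + 8.8000·cos(-0.9507)·0.05 = -15.8443
y' = 0.1000 + 8.8000·sin(-0.9507)·0.05 = -0.2581
θ' = -0.9507 + (8.8000/3.4)·tan(-0.4)·0.05 = -1.0054
v' = 8.8000 + 1.1000·0.05 = 8.8550

(-15.8443, -0.2581, -1.0054, 8.8550)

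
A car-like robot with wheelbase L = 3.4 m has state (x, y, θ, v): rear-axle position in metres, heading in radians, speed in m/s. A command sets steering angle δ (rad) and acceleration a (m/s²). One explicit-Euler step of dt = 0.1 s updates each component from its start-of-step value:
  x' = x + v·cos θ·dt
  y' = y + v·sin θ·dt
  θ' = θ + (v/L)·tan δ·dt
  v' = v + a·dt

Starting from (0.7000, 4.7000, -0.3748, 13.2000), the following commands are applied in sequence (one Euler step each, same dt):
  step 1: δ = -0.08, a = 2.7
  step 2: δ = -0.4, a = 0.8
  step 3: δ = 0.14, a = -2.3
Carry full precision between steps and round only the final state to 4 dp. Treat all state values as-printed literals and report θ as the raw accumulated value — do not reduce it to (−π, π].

after step 1 (δ=-0.08, a=2.7): (1.928367, 4.216766, -0.405925, 13.470000)
after step 2 (δ=-0.4, a=0.8): (3.165906, 3.684877, -0.573426, 13.550000)
after step 3 (δ=0.14, a=-2.3): (4.304170, 2.949772, -0.517264, 13.320000)

(4.3042, 2.9498, -0.5173, 13.3200)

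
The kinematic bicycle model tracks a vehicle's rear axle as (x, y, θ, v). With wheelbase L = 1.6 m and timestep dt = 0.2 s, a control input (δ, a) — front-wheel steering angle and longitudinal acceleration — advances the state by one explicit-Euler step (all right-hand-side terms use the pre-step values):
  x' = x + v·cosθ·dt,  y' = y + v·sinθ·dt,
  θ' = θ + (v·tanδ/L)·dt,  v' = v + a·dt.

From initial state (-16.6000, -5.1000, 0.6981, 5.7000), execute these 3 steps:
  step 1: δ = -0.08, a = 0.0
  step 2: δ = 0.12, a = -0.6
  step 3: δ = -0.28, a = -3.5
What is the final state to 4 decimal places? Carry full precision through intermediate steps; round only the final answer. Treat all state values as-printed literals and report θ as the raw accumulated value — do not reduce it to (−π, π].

after step 1 (δ=-0.08, a=0.0): (-15.726686, -4.367250, 0.640978, 5.700000)
after step 2 (δ=0.12, a=-0.6): (-14.812963, -3.685553, 0.726891, 5.580000)
after step 3 (δ=-0.28, a=-3.5): (-13.979039, -2.943916, 0.526322, 4.880000)

(-13.9790, -2.9439, 0.5263, 4.8800)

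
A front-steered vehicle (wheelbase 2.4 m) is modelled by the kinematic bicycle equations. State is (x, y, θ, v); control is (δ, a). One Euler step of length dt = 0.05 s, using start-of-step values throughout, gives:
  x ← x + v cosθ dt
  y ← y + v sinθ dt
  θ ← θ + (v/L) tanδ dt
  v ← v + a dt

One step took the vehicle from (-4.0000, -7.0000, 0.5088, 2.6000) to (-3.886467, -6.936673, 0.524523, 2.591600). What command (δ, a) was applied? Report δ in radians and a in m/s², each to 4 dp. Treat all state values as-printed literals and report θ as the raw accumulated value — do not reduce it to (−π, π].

a = (v'−v)/dt = (-0.008400)/0.05 = -0.1680
Δθ = θ'−θ = 0.015723;  (v·dt/L) = 2.6000·0.05/2.4 = 0.054167
tan δ = Δθ·L/(v·dt) = 0.290271  →  δ = 0.2825

δ = 0.2825, a = -0.1680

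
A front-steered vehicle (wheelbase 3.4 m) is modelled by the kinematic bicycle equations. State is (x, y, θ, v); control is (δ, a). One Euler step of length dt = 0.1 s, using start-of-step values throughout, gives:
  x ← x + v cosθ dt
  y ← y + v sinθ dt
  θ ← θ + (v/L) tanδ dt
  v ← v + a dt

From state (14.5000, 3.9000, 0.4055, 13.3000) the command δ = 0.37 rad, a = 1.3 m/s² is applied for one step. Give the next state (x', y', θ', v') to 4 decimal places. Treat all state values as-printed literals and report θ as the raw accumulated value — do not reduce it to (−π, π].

(15.7221, 4.4247, 0.5572, 13.4300)

x' = 14.5000 + 13.3000·cos(0.4055)·0.1 = 15.7221
y' = 3.9000 + 13.3000·sin(0.4055)·0.1 = 4.4247
θ' = 0.4055 + (13.3000/3.4)·tan(0.37)·0.1 = 0.5572
v' = 13.3000 + 1.3000·0.1 = 13.4300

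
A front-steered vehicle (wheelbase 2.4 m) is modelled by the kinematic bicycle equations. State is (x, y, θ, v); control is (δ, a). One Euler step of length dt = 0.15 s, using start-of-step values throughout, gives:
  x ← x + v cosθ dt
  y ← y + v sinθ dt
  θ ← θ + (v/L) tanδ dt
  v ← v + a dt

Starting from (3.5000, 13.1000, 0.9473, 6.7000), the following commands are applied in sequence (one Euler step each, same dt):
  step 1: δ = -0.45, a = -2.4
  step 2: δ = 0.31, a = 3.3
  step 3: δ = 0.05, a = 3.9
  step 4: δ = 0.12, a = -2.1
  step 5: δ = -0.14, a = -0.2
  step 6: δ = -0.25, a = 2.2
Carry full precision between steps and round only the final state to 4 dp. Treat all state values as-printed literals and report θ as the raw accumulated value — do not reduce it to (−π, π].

after step 1 (δ=-0.45, a=-2.4): (4.086797, 13.915901, 0.745021, 6.340000)
after step 2 (δ=0.31, a=3.3): (4.785852, 14.560667, 0.871950, 6.835000)
after step 3 (δ=0.05, a=3.9): (5.445431, 15.345583, 0.893328, 7.420000)
after step 4 (δ=0.12, a=-2.1): (6.143084, 16.212790, 0.949246, 7.105000)
after step 5 (δ=-0.14, a=-0.2): (6.763666, 17.079220, 0.886668, 7.075000)
after step 6 (δ=-0.25, a=2.2): (7.434374, 17.901658, 0.773759, 7.405000)

(7.4344, 17.9017, 0.7738, 7.4050)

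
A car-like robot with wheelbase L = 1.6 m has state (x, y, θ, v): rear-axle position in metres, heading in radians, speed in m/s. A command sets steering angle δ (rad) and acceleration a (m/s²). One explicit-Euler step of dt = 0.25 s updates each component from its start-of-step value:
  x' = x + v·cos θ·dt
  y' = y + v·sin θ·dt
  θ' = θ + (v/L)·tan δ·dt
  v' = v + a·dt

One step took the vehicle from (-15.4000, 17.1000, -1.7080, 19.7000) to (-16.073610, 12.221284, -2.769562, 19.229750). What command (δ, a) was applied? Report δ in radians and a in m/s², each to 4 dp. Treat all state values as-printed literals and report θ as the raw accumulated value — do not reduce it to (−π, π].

δ = -0.3321, a = -1.8810

a = (v'−v)/dt = (-0.470250)/0.25 = -1.8810
Δθ = θ'−θ = -1.061562;  (v·dt/L) = 19.7000·0.25/1.6 = 3.078125
tan δ = Δθ·L/(v·dt) = -0.344873  →  δ = -0.3321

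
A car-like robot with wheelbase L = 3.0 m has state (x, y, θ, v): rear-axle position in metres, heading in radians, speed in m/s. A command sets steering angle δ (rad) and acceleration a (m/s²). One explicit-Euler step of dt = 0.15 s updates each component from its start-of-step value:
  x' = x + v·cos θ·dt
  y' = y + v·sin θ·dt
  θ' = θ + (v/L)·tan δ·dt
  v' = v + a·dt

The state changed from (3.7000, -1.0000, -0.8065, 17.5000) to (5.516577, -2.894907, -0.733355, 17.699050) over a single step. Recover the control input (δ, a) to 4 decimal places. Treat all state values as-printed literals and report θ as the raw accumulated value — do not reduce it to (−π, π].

a = (v'−v)/dt = (0.199050)/0.15 = 1.3270
Δθ = θ'−θ = 0.073145;  (v·dt/L) = 17.5000·0.15/3.0 = 0.875000
tan δ = Δθ·L/(v·dt) = 0.083594  →  δ = 0.0834

δ = 0.0834, a = 1.3270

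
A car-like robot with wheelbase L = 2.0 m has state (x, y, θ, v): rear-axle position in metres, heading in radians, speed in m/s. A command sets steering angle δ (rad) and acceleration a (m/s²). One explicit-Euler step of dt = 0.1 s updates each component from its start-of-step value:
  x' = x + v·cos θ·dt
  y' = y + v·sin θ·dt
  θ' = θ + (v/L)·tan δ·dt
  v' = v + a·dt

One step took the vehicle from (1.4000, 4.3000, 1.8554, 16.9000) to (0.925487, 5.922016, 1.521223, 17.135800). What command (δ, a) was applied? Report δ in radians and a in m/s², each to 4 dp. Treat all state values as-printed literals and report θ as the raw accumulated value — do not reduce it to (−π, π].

δ = -0.3766, a = 2.3580

a = (v'−v)/dt = (0.235800)/0.1 = 2.3580
Δθ = θ'−θ = -0.334177;  (v·dt/L) = 16.9000·0.1/2.0 = 0.845000
tan δ = Δθ·L/(v·dt) = -0.395476  →  δ = -0.3766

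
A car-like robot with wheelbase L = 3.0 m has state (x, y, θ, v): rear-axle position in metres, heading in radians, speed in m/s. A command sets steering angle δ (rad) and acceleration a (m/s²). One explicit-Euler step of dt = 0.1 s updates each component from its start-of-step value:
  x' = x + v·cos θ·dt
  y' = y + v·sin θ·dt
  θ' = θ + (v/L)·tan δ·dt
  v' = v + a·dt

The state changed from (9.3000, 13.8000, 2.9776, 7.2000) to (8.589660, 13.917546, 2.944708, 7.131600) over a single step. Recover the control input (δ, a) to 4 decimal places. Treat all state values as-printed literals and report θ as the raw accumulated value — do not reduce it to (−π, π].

a = (v'−v)/dt = (-0.068400)/0.1 = -0.6840
Δθ = θ'−θ = -0.032892;  (v·dt/L) = 7.2000·0.1/3.0 = 0.240000
tan δ = Δθ·L/(v·dt) = -0.137050  →  δ = -0.1362

δ = -0.1362, a = -0.6840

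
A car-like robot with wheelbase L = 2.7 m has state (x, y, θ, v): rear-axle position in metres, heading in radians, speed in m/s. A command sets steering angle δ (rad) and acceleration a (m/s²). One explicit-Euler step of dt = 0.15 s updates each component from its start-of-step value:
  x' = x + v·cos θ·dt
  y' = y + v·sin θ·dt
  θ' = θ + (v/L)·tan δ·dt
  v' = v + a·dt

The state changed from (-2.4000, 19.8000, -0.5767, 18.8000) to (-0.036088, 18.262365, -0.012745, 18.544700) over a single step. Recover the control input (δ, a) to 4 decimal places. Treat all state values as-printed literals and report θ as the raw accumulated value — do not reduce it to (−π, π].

a = (v'−v)/dt = (-0.255300)/0.15 = -1.7020
Δθ = θ'−θ = 0.563955;  (v·dt/L) = 18.8000·0.15/2.7 = 1.044444
tan δ = Δθ·L/(v·dt) = 0.539957  →  δ = 0.4951

δ = 0.4951, a = -1.7020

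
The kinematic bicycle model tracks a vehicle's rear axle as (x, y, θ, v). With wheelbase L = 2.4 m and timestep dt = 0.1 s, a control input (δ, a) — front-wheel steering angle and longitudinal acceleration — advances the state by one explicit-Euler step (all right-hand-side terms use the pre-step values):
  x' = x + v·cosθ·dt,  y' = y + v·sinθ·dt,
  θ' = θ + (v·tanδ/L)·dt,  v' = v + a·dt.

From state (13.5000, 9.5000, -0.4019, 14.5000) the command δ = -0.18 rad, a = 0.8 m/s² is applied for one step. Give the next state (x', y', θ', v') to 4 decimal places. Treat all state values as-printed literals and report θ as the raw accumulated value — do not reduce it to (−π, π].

x' = 13.5000 + 14.5000·cos(-0.4019)·0.1 = 14.8345
y' = 9.5000 + 14.5000·sin(-0.4019)·0.1 = 8.9328
θ' = -0.4019 + (14.5000/2.4)·tan(-0.18)·0.1 = -0.5118
v' = 14.5000 + 0.8000·0.1 = 14.5800

(14.8345, 8.9328, -0.5118, 14.5800)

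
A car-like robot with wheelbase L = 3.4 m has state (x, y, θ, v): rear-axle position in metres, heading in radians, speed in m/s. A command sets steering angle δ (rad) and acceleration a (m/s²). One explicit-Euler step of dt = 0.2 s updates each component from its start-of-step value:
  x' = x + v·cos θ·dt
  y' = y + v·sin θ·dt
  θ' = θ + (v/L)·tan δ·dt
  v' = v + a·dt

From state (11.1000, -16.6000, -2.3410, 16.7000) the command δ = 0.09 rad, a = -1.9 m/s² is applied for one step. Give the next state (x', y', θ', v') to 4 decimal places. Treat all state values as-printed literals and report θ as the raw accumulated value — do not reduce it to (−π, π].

x' = 11.1000 + 16.7000·cos(-2.3410)·0.2 = 8.7744
y' = -16.6000 + 16.7000·sin(-2.3410)·0.2 = -18.9973
θ' = -2.3410 + (16.7000/3.4)·tan(0.09)·0.2 = -2.2523
v' = 16.7000 − 1.9000·0.2 = 16.3200

(8.7744, -18.9973, -2.2523, 16.3200)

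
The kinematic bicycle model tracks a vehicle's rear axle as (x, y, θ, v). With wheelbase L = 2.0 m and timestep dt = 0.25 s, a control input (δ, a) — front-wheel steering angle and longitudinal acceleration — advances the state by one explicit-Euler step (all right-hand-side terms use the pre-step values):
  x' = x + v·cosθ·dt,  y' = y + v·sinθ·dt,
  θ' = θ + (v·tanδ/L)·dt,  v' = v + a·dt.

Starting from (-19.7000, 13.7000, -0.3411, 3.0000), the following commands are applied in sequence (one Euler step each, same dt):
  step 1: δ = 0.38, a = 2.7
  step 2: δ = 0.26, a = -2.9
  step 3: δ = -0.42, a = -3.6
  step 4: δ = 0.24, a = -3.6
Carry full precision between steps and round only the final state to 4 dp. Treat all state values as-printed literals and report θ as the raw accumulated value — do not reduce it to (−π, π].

after step 1 (δ=0.38, a=2.7): (-18.993210, 13.449107, -0.191320, 3.675000)
after step 2 (δ=0.26, a=-2.9): (-18.091223, 13.274402, -0.069117, 2.950000)
after step 3 (δ=-0.42, a=-3.6): (-17.355484, 13.223469, -0.233790, 2.050000)
after step 4 (δ=0.24, a=-3.6): (-16.856926, 13.104740, -0.171082, 1.150000)

(-16.8569, 13.1047, -0.1711, 1.1500)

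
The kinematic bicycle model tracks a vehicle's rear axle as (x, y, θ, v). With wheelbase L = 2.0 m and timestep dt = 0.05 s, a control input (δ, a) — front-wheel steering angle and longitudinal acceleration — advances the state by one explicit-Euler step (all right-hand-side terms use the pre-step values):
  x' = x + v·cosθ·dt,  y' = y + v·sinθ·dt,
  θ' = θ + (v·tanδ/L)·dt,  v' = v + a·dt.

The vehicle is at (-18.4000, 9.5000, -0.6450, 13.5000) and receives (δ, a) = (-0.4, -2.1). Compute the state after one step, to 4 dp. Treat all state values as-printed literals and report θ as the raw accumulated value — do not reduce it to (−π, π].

(-17.8606, 9.0942, -0.7877, 13.3950)

x' = -18.4000 + 13.5000·cos(-0.6450)·0.05 = -17.8606
y' = 9.5000 + 13.5000·sin(-0.6450)·0.05 = 9.0942
θ' = -0.6450 + (13.5000/2.0)·tan(-0.4)·0.05 = -0.7877
v' = 13.5000 − 2.1000·0.05 = 13.3950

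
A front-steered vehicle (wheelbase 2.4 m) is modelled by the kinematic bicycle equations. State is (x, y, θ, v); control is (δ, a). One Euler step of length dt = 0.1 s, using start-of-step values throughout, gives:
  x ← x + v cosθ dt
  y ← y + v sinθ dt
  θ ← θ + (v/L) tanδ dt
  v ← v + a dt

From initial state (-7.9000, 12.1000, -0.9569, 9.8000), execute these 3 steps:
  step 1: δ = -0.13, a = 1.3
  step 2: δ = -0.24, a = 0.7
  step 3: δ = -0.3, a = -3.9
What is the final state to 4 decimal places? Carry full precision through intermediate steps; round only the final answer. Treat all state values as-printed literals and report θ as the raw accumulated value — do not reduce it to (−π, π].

(-6.3643, 9.5615, -1.2404, 9.6100)

after step 1 (δ=-0.13, a=1.3): (-7.335464, 11.298938, -1.010284, 9.930000)
after step 2 (δ=-0.24, a=0.7): (-6.807566, 10.457884, -1.111536, 10.000000)
after step 3 (δ=-0.3, a=-3.9): (-6.364281, 9.561504, -1.240426, 9.610000)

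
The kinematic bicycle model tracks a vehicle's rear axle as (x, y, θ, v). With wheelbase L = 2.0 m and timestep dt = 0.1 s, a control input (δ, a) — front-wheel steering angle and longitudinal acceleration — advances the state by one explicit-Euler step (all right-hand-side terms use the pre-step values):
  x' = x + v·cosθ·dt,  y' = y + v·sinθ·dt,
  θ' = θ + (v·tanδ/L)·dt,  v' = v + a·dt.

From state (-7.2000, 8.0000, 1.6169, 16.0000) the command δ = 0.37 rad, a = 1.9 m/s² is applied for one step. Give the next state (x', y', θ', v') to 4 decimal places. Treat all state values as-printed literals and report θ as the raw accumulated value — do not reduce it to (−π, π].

x' = -7.2000 + 16.0000·cos(1.6169)·0.1 = -7.2737
y' = 8.0000 + 16.0000·sin(1.6169)·0.1 = 9.5983
θ' = 1.6169 + (16.0000/2.0)·tan(0.37)·0.1 = 1.9272
v' = 16.0000 + 1.9000·0.1 = 16.1900

(-7.2737, 9.5983, 1.9272, 16.1900)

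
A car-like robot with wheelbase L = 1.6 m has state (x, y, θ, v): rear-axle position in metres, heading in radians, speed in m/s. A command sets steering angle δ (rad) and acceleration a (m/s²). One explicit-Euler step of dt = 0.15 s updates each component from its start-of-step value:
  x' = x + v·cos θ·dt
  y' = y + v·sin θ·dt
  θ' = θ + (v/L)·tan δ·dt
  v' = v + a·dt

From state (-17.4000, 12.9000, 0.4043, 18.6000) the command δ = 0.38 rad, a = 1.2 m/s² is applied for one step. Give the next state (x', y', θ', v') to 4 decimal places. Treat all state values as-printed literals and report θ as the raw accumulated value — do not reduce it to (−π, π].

(-14.8349, 13.9975, 1.1008, 18.7800)

x' = -17.4000 + 18.6000·cos(0.4043)·0.15 = -14.8349
y' = 12.9000 + 18.6000·sin(0.4043)·0.15 = 13.9975
θ' = 0.4043 + (18.6000/1.6)·tan(0.38)·0.15 = 1.1008
v' = 18.6000 + 1.2000·0.15 = 18.7800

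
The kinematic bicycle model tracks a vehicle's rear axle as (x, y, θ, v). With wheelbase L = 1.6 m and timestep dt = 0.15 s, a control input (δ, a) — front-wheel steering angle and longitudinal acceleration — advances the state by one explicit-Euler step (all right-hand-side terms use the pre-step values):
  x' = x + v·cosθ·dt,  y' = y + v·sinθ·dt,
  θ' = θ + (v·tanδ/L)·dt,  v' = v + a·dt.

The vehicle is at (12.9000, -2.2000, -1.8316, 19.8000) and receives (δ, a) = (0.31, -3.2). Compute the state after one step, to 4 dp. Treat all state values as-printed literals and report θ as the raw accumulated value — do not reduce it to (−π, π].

(12.1342, -5.0696, -1.2370, 19.3200)

x' = 12.9000 + 19.8000·cos(-1.8316)·0.15 = 12.1342
y' = -2.2000 + 19.8000·sin(-1.8316)·0.15 = -5.0696
θ' = -1.8316 + (19.8000/1.6)·tan(0.31)·0.15 = -1.2370
v' = 19.8000 − 3.2000·0.15 = 19.3200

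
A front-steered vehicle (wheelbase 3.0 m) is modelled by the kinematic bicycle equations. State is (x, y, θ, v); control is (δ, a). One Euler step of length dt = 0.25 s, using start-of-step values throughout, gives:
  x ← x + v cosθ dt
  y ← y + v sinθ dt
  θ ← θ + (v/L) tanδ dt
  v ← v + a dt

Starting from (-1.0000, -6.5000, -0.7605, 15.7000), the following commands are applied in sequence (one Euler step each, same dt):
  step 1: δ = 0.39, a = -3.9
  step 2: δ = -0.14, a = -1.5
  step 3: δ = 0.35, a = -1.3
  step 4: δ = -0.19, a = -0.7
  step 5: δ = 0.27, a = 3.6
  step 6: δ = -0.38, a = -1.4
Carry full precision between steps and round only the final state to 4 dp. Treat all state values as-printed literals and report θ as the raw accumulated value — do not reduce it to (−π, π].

after step 1 (δ=0.39, a=-3.9): (1.843629, -9.205439, -0.222703, 14.725000)
after step 2 (δ=-0.14, a=-1.5): (5.433967, -10.018505, -0.395626, 14.350000)
after step 3 (δ=0.35, a=-1.3): (8.744352, -11.401077, 0.040887, 14.025000)
after step 4 (δ=-0.19, a=-0.7): (12.247672, -11.257756, -0.183887, 13.850000)
after step 5 (δ=0.27, a=3.6): (15.651795, -11.890881, 0.135538, 14.750000)
after step 6 (δ=-0.38, a=-1.4): (19.305476, -11.392613, -0.355406, 14.400000)

(19.3055, -11.3926, -0.3554, 14.4000)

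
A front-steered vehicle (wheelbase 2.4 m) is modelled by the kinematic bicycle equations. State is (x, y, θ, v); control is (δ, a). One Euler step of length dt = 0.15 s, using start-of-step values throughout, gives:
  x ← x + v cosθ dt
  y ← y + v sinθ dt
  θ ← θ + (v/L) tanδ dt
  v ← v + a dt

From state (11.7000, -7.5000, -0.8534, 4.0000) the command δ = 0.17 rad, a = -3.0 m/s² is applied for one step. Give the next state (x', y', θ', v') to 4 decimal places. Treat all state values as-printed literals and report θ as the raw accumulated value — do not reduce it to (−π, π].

(12.0945, -7.9521, -0.8105, 3.5500)

x' = 11.7000 + 4.0000·cos(-0.8534)·0.15 = 12.0945
y' = -7.5000 + 4.0000·sin(-0.8534)·0.15 = -7.9521
θ' = -0.8534 + (4.0000/2.4)·tan(0.17)·0.15 = -0.8105
v' = 4.0000 − 3.0000·0.15 = 3.5500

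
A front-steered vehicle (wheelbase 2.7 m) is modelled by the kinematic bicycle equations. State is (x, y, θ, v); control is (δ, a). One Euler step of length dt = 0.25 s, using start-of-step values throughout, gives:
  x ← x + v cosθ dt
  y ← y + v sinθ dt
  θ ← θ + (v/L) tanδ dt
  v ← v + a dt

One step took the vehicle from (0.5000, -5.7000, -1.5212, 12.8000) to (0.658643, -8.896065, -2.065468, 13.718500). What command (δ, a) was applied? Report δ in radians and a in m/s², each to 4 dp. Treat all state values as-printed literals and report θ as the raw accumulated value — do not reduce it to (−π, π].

a = (v'−v)/dt = (0.918500)/0.25 = 3.6740
Δθ = θ'−θ = -0.544268;  (v·dt/L) = 12.8000·0.25/2.7 = 1.185185
tan δ = Δθ·L/(v·dt) = -0.459226  →  δ = -0.4305

δ = -0.4305, a = 3.6740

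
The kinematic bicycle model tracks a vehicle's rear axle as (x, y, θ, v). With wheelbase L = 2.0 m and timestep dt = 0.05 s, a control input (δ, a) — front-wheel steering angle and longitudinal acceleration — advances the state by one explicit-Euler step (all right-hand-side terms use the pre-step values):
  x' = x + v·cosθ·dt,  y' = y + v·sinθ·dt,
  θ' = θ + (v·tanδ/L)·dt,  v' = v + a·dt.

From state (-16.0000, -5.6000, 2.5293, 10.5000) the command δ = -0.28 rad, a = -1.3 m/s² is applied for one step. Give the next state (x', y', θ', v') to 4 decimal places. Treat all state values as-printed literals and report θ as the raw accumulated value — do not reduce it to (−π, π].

x' = -16.0000 + 10.5000·cos(2.5293)·0.05 = -16.4296
y' = -5.6000 + 10.5000·sin(2.5293)·0.05 = -5.2983
θ' = 2.5293 + (10.5000/2.0)·tan(-0.28)·0.05 = 2.4538
v' = 10.5000 − 1.3000·0.05 = 10.4350

(-16.4296, -5.2983, 2.4538, 10.4350)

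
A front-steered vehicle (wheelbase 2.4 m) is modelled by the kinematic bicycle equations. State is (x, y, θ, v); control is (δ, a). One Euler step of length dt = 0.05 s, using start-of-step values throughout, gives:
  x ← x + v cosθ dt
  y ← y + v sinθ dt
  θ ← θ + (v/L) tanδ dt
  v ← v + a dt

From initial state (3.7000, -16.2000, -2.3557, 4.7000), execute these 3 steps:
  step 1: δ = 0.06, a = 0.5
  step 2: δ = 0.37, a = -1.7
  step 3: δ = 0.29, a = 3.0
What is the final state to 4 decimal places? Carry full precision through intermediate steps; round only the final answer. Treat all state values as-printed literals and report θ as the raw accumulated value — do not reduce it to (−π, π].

(3.2113, -16.7056, -2.2828, 4.7900)

after step 1 (δ=0.06, a=0.5): (3.533912, -16.366252, -2.349818, 4.725000)
after step 2 (δ=0.37, a=-1.7): (3.367927, -16.534368, -2.311638, 4.640000)
after step 3 (δ=0.29, a=3.0): (3.211348, -16.705561, -2.282791, 4.790000)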